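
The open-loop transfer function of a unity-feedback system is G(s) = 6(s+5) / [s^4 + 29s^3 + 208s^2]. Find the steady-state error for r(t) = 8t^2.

The denominator has no term below 208s^2 — 2 poles at s=0, type 2.
K_a = lim_{s→0} s^2·G(s) = 6·5 / 208 = 15/104.
r(t) = 8t^2 gives R(s) = 16/s^3.
e_ss = 16/K_a = 16/(15/104) = 1664/15.

1664/15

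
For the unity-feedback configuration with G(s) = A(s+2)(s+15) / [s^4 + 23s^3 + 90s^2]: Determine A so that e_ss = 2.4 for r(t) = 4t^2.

10

The denominator has no term below 90s^2 — 2 poles at s=0, type 2.
K_a = lim_{s→0} s^2·G(s) = A·2·15 / 90 = (1/3)·A.
e_ss = 8/K_a = 2.4 ⇒ K_a = 10/3 ⇒ A = (10/3)/(1/3) = 10.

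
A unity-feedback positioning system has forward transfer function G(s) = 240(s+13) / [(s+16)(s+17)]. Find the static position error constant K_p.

No free integrators in G(s): this is a type 0 system.
K_p = lim_{s→0} G(s) = 240·13 / (16·17) = 195/17.

195/17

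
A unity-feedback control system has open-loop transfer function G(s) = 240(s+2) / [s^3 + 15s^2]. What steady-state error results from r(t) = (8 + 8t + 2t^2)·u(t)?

The denominator has no term below 15s^2 — 2 poles at s=0, type 2. By superposition:
  • 8: tracked with zero error.
  • 8t: tracked with zero error.
  • 2t^2: e_ss = 4/K_a with K_a=32 → 0.125.
Total e_ss = 0.125.

0.125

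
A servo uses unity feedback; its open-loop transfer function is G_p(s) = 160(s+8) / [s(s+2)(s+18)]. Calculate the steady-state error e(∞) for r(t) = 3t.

27/320

The open loop has one pole at the origin → type 1 system.
K_v = lim_{s→0} s·G_p(s) = 160·8 / (2·18) = 320/9.
e_ss = 3/K_v = 3/(320/9) = 27/320.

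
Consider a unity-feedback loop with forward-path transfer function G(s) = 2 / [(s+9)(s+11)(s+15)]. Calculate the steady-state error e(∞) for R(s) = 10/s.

G(s) has no factors of s in the denominator, so the system is type 0.
K_p = lim_{s→0} G(s) = 2 / (9·11·15) = 2/1485.
e_ss = 10/(1 + K_p) = 10/(1487/1485) = 14850/1487.

14850/1487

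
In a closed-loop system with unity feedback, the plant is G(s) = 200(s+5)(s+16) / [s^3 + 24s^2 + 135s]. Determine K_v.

Lowest-order denominator term is 135s, so the open loop has 1 pole at the origin → type 1 system.
K_v = lim_{s→0} s·G(s) = 200·5·16 / 135 = 3200/27.

3200/27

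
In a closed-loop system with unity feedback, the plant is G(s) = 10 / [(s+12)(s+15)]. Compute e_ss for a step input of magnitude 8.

144/19

System type = 0 (no poles at s=0).
K_p = lim_{s→0} G(s) = 10 / (12·15) = 1/18.
e_ss = 8/(1 + K_p) = 8/(19/18) = 144/19.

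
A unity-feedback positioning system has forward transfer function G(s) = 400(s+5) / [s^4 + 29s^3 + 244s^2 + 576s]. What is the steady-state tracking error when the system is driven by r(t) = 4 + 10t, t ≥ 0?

The denominator has no term below 576s — 1 pole at s=0, type 1. By superposition:
  • 4: tracked with zero error.
  • 10t: e_ss = 10/K_v with K_v=125/36 → 2.88.
Total e_ss = 2.88.

2.88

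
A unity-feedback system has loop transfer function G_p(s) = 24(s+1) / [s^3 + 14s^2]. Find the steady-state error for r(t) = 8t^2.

28/3

Factoring s^2 from the denominator leaves a polynomial with constant term 14, so the system is type 2.
K_a = lim_{s→0} s^2·G_p(s) = 24·1 / 14 = 12/7.
r(t) = 8t^2 gives R(s) = 16/s^3.
e_ss = 16/K_a = 16/(12/7) = 28/3.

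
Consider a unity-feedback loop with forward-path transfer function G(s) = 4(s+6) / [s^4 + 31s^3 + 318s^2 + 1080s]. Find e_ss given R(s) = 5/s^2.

225

Factoring s from the denominator leaves a polynomial with constant term 1080, so the system is type 1.
K_v = lim_{s→0} s·G(s) = 4·6 / 1080 = 1/45.
e_ss = 5/K_v = 5/(1/45) = 225.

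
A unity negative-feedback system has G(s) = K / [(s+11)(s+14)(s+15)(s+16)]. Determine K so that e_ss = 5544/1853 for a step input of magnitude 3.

System type = 0 (no poles at s=0).
K_p = lim_{s→0} G(s) = K / (11·14·15·16) = (1/36960)·K.
e_ss = 3/(1 + K_p) = 5544/1853 ⇒ 1 + (1/36960)·K = 1853/1848 ⇒ K = 100.

100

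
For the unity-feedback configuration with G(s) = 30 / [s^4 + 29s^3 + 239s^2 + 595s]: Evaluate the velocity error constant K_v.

Factoring s from the denominator leaves a polynomial with constant term 595, so the system is type 1.
K_v = lim_{s→0} s·G(s) = 30 / 595 = 6/119.

6/119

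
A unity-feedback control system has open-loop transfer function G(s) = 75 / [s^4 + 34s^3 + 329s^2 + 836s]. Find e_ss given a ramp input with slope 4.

Factoring s from the denominator leaves a polynomial with constant term 836, so the system is type 1.
K_v = lim_{s→0} s·G(s) = 75 / 836 = 75/836.
e_ss = 4/K_v = 4/(75/836) = 3344/75.

3344/75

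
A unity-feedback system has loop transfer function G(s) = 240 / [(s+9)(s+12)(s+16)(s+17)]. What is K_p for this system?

5/612

System type = 0 (no poles at s=0).
K_p = lim_{s→0} G(s) = 240 / (9·12·16·17) = 5/612.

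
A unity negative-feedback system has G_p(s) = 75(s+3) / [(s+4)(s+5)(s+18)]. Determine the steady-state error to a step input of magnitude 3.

24/13

No free integrators in G_p(s): this is a type 0 system.
K_p = lim_{s→0} G_p(s) = 75·3 / (4·5·18) = 0.625.
e_ss = 3/(1 + K_p) = 3/1.625 = 24/13.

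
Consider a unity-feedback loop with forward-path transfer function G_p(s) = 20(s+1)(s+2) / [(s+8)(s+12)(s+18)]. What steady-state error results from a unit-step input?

No free integrators in G_p(s): this is a type 0 system.
K_p = lim_{s→0} G_p(s) = 20·1·2 / (8·12·18) = 5/216.
e_ss = 1/(1 + K_p) = 1/(221/216) = 216/221.

216/221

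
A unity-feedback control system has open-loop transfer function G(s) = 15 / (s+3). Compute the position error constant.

5

No free integrators in G(s): this is a type 0 system.
K_p = lim_{s→0} G(s) = 15 / (3) = 5.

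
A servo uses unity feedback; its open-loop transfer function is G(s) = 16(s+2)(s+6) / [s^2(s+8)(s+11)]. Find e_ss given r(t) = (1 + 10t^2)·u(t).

G(s) has two factors of s in the denominator, so the system is type 2. Treating each term separately:
  • 1: tracked with zero error.
  • 10t^2: e_ss = 20/K_a with K_a=24/11 → 55/6.
Total e_ss = 55/6.

55/6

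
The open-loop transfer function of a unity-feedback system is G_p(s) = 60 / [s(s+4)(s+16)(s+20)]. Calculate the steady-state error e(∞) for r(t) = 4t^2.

infinity

One free integrator in G_p(s): this is a type 1 system.
K_a = lim_{s→0} s^2·G_p(s) = 0; the steady-state error to this parabolic input grows without bound.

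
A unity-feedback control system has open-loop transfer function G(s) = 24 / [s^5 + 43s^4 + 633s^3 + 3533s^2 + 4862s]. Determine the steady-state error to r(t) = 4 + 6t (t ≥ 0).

1215.5

Factoring s from the denominator leaves a polynomial with constant term 4862, so the system is type 1. Treating each term separately:
  • 4: tracked with zero error.
  • 6t: e_ss = 6/K_v with K_v=12/2431 → 1215.5.
Total e_ss = 1215.5.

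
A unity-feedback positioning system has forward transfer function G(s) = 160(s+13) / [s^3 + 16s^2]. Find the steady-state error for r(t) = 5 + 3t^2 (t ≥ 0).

The denominator has no term below 16s^2 — 2 poles at s=0, type 2. Treating each term separately:
  • 5: tracked with zero error.
  • 3t^2: e_ss = 6/K_a with K_a=130 → 3/65.
Total e_ss = 3/65.

3/65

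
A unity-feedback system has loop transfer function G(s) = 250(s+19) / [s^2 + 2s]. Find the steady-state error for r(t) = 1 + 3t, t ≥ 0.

3/2375

Factoring s from the denominator leaves a polynomial with constant term 2, so the system is type 1. Treating each term separately:
  • 1: tracked with zero error.
  • 3t: e_ss = 3/K_v with K_v=2375 → 3/2375.
Total e_ss = 3/2375.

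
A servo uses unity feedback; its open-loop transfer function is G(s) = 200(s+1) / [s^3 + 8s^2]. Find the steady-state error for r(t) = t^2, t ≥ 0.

0.08

Lowest-order denominator term is 8s^2, so the open loop has 2 poles at the origin → type 2 system.
K_a = lim_{s→0} s^2·G(s) = 200·1 / 8 = 25.
r(t) = t^2 gives R(s) = 2/s^3.
e_ss = 2/K_a = 2/25 = 0.08.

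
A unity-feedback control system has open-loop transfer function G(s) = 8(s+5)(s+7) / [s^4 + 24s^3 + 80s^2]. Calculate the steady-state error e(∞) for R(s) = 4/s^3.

Factoring s^2 from the denominator leaves a polynomial with constant term 80, so the system is type 2.
K_a = lim_{s→0} s^2·G(s) = 8·5·7 / 80 = 3.5.
r(t) = 2t^2 gives R(s) = 4/s^3.
e_ss = 4/K_a = 4/3.5 = 8/7.

8/7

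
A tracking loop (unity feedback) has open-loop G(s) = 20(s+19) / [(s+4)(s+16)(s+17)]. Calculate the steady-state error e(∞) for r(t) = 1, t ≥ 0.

The open loop has no poles at the origin → type 0 system.
K_p = lim_{s→0} G(s) = 20·19 / (4·16·17) = 95/272.
e_ss = 1/(1 + K_p) = 1/(367/272) = 272/367.

272/367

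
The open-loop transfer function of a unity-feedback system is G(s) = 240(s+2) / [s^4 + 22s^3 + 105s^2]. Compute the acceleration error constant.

32/7

Lowest-order denominator term is 105s^2, so the open loop has 2 poles at the origin → type 2 system.
K_a = lim_{s→0} s^2·G(s) = 240·2 / 105 = 32/7.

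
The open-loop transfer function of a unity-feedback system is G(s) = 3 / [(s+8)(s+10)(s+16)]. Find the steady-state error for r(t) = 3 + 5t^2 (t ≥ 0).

infinity

The open loop has no poles at the origin → type 0 system. By superposition:
  • 3: e_ss = 3/(1+K_p) with K_p=3/1280 → 3840/1283.
  • 5t^2: a type-0 system cannot track it, e_ss → ∞.
The unbounded component dominates.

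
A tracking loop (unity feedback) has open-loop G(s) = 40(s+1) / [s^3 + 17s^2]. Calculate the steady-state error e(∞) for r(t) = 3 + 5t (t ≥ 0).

Lowest-order denominator term is 17s^2, so the open loop has 2 poles at the origin → type 2 system. Treating each term separately:
  • 3: tracked with zero error.
  • 5t: tracked with zero error.
Total e_ss = 0.

0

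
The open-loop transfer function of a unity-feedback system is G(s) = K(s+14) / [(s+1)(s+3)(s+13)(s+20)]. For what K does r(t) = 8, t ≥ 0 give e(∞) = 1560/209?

4

No free integrators in G(s): this is a type 0 system.
K_p = lim_{s→0} G(s) = K·14 / (1·3·13·20) = (7/390)·K.
e_ss = 8/(1 + K_p) = 1560/209 ⇒ 1 + (7/390)·K = 209/195 ⇒ K = 4.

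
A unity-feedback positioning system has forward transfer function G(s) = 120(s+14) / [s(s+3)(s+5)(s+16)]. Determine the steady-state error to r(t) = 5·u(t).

0

System type = 1 (one pole at s=0).
A type-1 system has K_p = ∞, so it tracks a step input with zero steady-state error.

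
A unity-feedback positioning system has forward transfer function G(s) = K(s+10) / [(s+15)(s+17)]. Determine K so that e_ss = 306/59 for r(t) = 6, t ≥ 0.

4

No free integrators in G(s): this is a type 0 system.
K_p = lim_{s→0} G(s) = K·10 / (15·17) = (2/51)·K.
e_ss = 6/(1 + K_p) = 306/59 ⇒ 1 + (2/51)·K = 59/51 ⇒ K = 4.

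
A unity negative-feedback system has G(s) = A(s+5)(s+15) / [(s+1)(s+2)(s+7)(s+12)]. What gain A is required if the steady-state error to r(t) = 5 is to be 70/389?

60

No free integrators in G(s): this is a type 0 system.
K_p = lim_{s→0} G(s) = A·5·15 / (1·2·7·12) = (25/56)·A.
e_ss = 5/(1 + K_p) = 70/389 ⇒ 1 + (25/56)·A = 389/14 ⇒ A = 60.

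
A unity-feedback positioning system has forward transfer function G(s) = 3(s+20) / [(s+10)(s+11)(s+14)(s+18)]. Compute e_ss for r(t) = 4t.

infinity

G(s) has no factors of s in the denominator, so the system is type 0.
For a type-0 system K_v = 0, so e_ss to a ramp input is unbounded.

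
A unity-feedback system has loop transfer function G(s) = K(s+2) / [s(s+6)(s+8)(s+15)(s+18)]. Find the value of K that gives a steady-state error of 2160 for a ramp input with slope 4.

The open loop has one pole at the origin → type 1 system.
K_v = lim_{s→0} s·G(s) = K·2 / (6·8·15·18) = (1/6480)·K.
e_ss = 4/K_v = 2160 ⇒ K_v = 1/540 ⇒ K = (1/540)/(1/6480) = 12.

12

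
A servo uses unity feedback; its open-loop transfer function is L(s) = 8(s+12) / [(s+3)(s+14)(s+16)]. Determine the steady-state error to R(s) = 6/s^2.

System type = 0 (no poles at s=0).
For a type-0 system K_v = 0, so e_ss to a ramp input is unbounded.

infinity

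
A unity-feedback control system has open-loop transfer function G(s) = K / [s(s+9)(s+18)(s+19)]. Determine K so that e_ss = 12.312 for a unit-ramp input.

G(s) has one factor of s in the denominator, so the system is type 1.
K_v = lim_{s→0} s·G(s) = K / (9·18·19) = (1/3078)·K.
e_ss = 1/K_v = 12.312 ⇒ K_v = 125/1539 ⇒ K = (125/1539)/(1/3078) = 250.

250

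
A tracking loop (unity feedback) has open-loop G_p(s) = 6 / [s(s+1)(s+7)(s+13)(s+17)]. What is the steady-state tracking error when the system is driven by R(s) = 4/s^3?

infinity

The open loop has one pole at the origin → type 1 system.
For a type-1 system K_a = 0, so e_ss to a parabolic input is unbounded.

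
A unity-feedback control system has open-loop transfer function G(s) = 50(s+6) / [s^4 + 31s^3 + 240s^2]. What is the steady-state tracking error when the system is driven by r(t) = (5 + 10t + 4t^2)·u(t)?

Lowest-order denominator term is 240s^2, so the open loop has 2 poles at the origin → type 2 system. Treating each term separately:
  • 5: tracked with zero error.
  • 10t: tracked with zero error.
  • 4t^2: e_ss = 8/K_a with K_a=1.25 → 6.4.
Total e_ss = 6.4.

6.4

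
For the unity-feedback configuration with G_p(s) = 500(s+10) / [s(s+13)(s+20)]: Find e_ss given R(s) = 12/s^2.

System type = 1 (one pole at s=0).
K_v = lim_{s→0} s·G_p(s) = 500·10 / (13·20) = 250/13.
e_ss = 12/K_v = 12/(250/13) = 0.624.

0.624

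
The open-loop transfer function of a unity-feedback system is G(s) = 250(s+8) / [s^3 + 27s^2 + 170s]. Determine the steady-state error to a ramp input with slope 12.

1.02

Lowest-order denominator term is 170s, so the open loop has 1 pole at the origin → type 1 system.
K_v = lim_{s→0} s·G(s) = 250·8 / 170 = 200/17.
e_ss = 12/K_v = 12/(200/17) = 1.02.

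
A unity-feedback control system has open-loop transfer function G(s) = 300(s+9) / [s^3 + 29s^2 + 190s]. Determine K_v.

270/19

Factoring s from the denominator leaves a polynomial with constant term 190, so the system is type 1.
K_v = lim_{s→0} s·G(s) = 300·9 / 190 = 270/19.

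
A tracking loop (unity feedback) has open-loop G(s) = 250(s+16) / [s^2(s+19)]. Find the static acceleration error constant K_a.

The open loop has two poles at the origin → type 2 system.
K_a = lim_{s→0} s^2·G(s) = 250·16 / (19) = 4000/19.

4000/19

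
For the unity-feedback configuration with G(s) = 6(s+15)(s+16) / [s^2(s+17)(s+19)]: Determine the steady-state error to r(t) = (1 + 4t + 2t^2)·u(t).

323/360

System type = 2 (two poles at s=0). Taking each input component in turn:
  • 1: tracked with zero error.
  • 4t: tracked with zero error.
  • 2t^2: e_ss = 4/K_a with K_a=1440/323 → 323/360.
Total e_ss = 323/360.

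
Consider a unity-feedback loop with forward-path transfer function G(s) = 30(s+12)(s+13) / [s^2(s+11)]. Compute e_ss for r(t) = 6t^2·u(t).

System type = 2 (two poles at s=0).
K_a = lim_{s→0} s^2·G(s) = 30·12·13 / (11) = 4680/11.
r(t) = 6t^2 gives R(s) = 12/s^3.
e_ss = 12/K_a = 12/(4680/11) = 11/390.

11/390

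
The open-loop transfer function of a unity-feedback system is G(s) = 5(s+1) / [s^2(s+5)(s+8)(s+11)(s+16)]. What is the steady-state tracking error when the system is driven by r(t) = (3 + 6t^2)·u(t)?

16896

Two free integrators in G(s): this is a type 2 system. Treating each term separately:
  • 3: tracked with zero error.
  • 6t^2: e_ss = 12/K_a with K_a=1/1408 → 16896.
Total e_ss = 16896.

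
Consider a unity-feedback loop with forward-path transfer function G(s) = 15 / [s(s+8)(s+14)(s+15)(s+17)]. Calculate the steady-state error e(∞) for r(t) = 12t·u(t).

System type = 1 (one pole at s=0).
K_v = lim_{s→0} s·G(s) = 15 / (8·14·15·17) = 1/1904.
e_ss = 12/K_v = 12/(1/1904) = 22848.

22848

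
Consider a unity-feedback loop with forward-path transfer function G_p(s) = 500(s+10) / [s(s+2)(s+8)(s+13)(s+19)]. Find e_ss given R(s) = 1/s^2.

The open loop has one pole at the origin → type 1 system.
K_v = lim_{s→0} s·G_p(s) = 500·10 / (2·8·13·19) = 625/494.
e_ss = 1/K_v = 1/(625/494) = 0.7904.

0.7904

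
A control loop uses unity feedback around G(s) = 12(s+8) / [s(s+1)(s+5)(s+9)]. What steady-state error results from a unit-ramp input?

G(s) has one factor of s in the denominator, so the system is type 1.
K_v = lim_{s→0} s·G(s) = 12·8 / (1·5·9) = 32/15.
e_ss = 1/K_v = 1/(32/15) = 15/32.

15/32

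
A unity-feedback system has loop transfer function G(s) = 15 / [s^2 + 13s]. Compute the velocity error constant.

The denominator has no term below 13s — 1 pole at s=0, type 1.
K_v = lim_{s→0} s·G(s) = 15 / 13 = 15/13.

15/13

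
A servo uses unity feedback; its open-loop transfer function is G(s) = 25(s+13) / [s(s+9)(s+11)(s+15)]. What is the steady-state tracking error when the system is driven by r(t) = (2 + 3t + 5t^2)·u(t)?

infinity

One free integrator in G(s): this is a type 1 system. Taking each input component in turn:
  • 2: tracked with zero error.
  • 3t: e_ss = 3/K_v with K_v=65/297 → 891/65.
  • 5t^2: a type-1 system cannot track it, e_ss → ∞.
The unbounded component dominates.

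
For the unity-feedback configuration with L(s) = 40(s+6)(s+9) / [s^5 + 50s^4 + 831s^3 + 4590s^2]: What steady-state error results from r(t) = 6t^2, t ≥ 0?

Lowest-order denominator term is 4590s^2, so the open loop has 2 poles at the origin → type 2 system.
K_a = lim_{s→0} s^2·L(s) = 40·6·9 / 4590 = 8/17.
r(t) = 6t^2 gives R(s) = 12/s^3.
e_ss = 12/K_a = 12/(8/17) = 25.5.

25.5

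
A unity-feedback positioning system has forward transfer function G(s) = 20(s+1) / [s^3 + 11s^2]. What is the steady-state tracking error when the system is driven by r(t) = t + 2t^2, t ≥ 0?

Factoring s^2 from the denominator leaves a polynomial with constant term 11, so the system is type 2. Taking each input component in turn:
  • t: tracked with zero error.
  • 2t^2: e_ss = 4/K_a with K_a=20/11 → 2.2.
Total e_ss = 2.2.

2.2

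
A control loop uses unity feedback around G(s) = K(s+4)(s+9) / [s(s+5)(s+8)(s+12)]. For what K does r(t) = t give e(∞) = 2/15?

System type = 1 (one pole at s=0).
K_v = lim_{s→0} s·G(s) = K·4·9 / (5·8·12) = 0.075·K.
e_ss = 1/K_v = 2/15 ⇒ K_v = 7.5 ⇒ K = 7.5/0.075 = 100.

100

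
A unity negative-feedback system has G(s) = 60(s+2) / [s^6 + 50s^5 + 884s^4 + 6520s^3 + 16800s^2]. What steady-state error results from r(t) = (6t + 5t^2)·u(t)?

1400

Factoring s^2 from the denominator leaves a polynomial with constant term 16800, so the system is type 2. Treating each term separately:
  • 6t: tracked with zero error.
  • 5t^2: e_ss = 10/K_a with K_a=1/140 → 1400.
Total e_ss = 1400.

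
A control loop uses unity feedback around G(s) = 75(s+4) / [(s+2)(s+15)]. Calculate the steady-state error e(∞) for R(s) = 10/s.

10/11

System type = 0 (no poles at s=0).
K_p = lim_{s→0} G(s) = 75·4 / (2·15) = 10.
e_ss = 10/(1 + K_p) = 10/11.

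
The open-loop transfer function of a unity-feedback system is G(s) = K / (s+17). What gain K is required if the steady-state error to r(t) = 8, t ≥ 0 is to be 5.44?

The open loop has no poles at the origin → type 0 system.
K_p = lim_{s→0} G(s) = K / (17) = (1/17)·K.
e_ss = 8/(1 + K_p) = 5.44 ⇒ 1 + (1/17)·K = 25/17 ⇒ K = 8.

8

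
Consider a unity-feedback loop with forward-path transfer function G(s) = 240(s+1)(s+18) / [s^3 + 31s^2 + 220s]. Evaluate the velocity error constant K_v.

216/11

Factoring s from the denominator leaves a polynomial with constant term 220, so the system is type 1.
K_v = lim_{s→0} s·G(s) = 240·1·18 / 220 = 216/11.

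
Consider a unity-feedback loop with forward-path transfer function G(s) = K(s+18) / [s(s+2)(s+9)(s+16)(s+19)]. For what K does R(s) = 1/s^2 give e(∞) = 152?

One free integrator in G(s): this is a type 1 system.
K_v = lim_{s→0} s·G(s) = K·18 / (2·9·16·19) = (1/304)·K.
e_ss = 1/K_v = 152 ⇒ K_v = 1/152 ⇒ K = (1/152)/(1/304) = 2.

2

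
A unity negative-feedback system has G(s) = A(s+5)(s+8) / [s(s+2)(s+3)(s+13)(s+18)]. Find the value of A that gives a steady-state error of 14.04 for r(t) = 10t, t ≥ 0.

System type = 1 (one pole at s=0).
K_v = lim_{s→0} s·G(s) = A·5·8 / (2·3·13·18) = (10/351)·A.
e_ss = 10/K_v = 14.04 ⇒ K_v = 250/351 ⇒ A = (250/351)/(10/351) = 25.

25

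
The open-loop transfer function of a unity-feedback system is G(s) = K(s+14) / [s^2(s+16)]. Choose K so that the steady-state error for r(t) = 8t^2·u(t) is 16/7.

8

System type = 2 (two poles at s=0).
K_a = lim_{s→0} s^2·G(s) = K·14 / (16) = 0.875·K.
e_ss = 16/K_a = 16/7 ⇒ K_a = 7 ⇒ K = 7/0.875 = 8.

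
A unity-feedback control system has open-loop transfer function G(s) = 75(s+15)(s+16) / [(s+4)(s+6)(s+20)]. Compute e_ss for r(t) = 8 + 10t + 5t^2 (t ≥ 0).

infinity

G(s) has no factors of s in the denominator, so the system is type 0. By superposition:
  • 8: e_ss = 8/(1+K_p) with K_p=37.5 → 16/77.
  • 10t: a type-0 system cannot track it, e_ss → ∞.
  • 5t^2: a type-0 system cannot track it, e_ss → ∞.
The unbounded component dominates.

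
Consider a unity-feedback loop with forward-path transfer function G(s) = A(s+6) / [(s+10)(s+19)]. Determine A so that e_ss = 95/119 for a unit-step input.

The open loop has no poles at the origin → type 0 system.
K_p = lim_{s→0} G(s) = A·6 / (10·19) = (3/95)·A.
e_ss = 1/(1 + K_p) = 95/119 ⇒ 1 + (3/95)·A = 119/95 ⇒ A = 8.

8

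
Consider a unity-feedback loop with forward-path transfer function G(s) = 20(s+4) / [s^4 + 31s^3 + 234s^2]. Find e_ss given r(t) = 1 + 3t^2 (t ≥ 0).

The denominator has no term below 234s^2 — 2 poles at s=0, type 2. By superposition:
  • 1: tracked with zero error.
  • 3t^2: e_ss = 6/K_a with K_a=40/117 → 17.55.
Total e_ss = 17.55.

17.55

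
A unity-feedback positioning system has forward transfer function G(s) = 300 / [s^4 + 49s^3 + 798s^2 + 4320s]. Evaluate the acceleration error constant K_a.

0

Factoring s from the denominator leaves a polynomial with constant term 4320, so the system is type 1.
K_a = lim_{s→0} s^2·G(s) = 0 (the extra factor of s kills the finite limit).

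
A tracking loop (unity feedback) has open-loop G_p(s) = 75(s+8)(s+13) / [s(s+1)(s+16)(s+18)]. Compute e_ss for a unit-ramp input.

12/325

The open loop has one pole at the origin → type 1 system.
K_v = lim_{s→0} s·G_p(s) = 75·8·13 / (1·16·18) = 325/12.
e_ss = 1/K_v = 1/(325/12) = 12/325.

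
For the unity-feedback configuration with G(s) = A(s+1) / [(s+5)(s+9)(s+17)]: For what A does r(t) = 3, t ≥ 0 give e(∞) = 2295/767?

2

The open loop has no poles at the origin → type 0 system.
K_p = lim_{s→0} G(s) = A·1 / (5·9·17) = (1/765)·A.
e_ss = 3/(1 + K_p) = 2295/767 ⇒ 1 + (1/765)·A = 767/765 ⇒ A = 2.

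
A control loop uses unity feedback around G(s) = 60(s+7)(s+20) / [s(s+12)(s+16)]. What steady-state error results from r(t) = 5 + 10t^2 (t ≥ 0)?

One free integrator in G(s): this is a type 1 system. By superposition:
  • 5: tracked with zero error.
  • 10t^2: a type-1 system cannot track it, e_ss → ∞.
The unbounded component dominates.

infinity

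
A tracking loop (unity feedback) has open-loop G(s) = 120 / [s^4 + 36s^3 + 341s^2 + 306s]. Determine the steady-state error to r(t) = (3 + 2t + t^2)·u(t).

infinity

Lowest-order denominator term is 306s, so the open loop has 1 pole at the origin → type 1 system. By superposition:
  • 3: tracked with zero error.
  • 2t: e_ss = 2/K_v with K_v=20/51 → 5.1.
  • t^2: a type-1 system cannot track it, e_ss → ∞.
The unbounded component dominates.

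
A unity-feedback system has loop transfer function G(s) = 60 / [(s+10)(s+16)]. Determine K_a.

The open loop has no poles at the origin → type 0 system.
K_a = lim_{s→0} s^2·G(s) = 0 (the extra factor of s kills the finite limit).

0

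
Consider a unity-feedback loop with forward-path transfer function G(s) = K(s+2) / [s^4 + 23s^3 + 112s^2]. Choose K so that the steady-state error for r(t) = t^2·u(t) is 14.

The denominator has no term below 112s^2 — 2 poles at s=0, type 2.
K_a = lim_{s→0} s^2·G(s) = K·2 / 112 = (1/56)·K.
e_ss = 2/K_a = 14 ⇒ K_a = 1/7 ⇒ K = (1/7)/(1/56) = 8.

8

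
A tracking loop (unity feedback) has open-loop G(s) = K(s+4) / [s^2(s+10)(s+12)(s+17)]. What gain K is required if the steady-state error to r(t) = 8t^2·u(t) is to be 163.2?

Two free integrators in G(s): this is a type 2 system.
K_a = lim_{s→0} s^2·G(s) = K·4 / (10·12·17) = (1/510)·K.
e_ss = 16/K_a = 163.2 ⇒ K_a = 5/51 ⇒ K = (5/51)/(1/510) = 50.

50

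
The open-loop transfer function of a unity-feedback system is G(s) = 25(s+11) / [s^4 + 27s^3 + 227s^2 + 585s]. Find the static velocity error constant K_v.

55/117

Lowest-order denominator term is 585s, so the open loop has 1 pole at the origin → type 1 system.
K_v = lim_{s→0} s·G(s) = 25·11 / 585 = 55/117.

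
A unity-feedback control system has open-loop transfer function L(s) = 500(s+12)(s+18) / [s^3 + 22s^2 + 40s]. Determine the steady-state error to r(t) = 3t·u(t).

Factoring s from the denominator leaves a polynomial with constant term 40, so the system is type 1.
K_v = lim_{s→0} s·L(s) = 500·12·18 / 40 = 2700.
e_ss = 3/K_v = 3/2700 = 1/900.

1/900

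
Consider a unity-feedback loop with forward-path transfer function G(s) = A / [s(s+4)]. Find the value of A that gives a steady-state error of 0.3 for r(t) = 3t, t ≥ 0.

40

System type = 1 (one pole at s=0).
K_v = lim_{s→0} s·G(s) = A / (4) = 0.25·A.
e_ss = 3/K_v = 0.3 ⇒ K_v = 10 ⇒ A = 10/0.25 = 40.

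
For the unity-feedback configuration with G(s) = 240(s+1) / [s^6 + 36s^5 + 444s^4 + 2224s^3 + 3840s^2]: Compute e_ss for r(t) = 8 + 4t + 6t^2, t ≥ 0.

192

Lowest-order denominator term is 3840s^2, so the open loop has 2 poles at the origin → type 2 system. Taking each input component in turn:
  • 8: tracked with zero error.
  • 4t: tracked with zero error.
  • 6t^2: e_ss = 12/K_a with K_a=0.0625 → 192.
Total e_ss = 192.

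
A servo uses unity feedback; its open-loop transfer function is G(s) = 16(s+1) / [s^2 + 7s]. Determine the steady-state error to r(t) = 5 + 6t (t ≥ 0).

Lowest-order denominator term is 7s, so the open loop has 1 pole at the origin → type 1 system. By superposition:
  • 5: tracked with zero error.
  • 6t: e_ss = 6/K_v with K_v=16/7 → 2.625.
Total e_ss = 2.625.

2.625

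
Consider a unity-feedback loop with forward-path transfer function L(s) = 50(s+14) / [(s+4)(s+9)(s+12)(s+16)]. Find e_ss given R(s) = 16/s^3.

infinity

L(s) has no factors of s in the denominator, so the system is type 0.
K_a = lim_{s→0} s^2·L(s) = 0; the steady-state error to this parabolic input grows without bound.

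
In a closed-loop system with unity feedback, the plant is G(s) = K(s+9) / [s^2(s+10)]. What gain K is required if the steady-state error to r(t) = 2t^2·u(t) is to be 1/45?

Two free integrators in G(s): this is a type 2 system.
K_a = lim_{s→0} s^2·G(s) = K·9 / (10) = 0.9·K.
e_ss = 4/K_a = 1/45 ⇒ K_a = 180 ⇒ K = 180/0.9 = 200.

200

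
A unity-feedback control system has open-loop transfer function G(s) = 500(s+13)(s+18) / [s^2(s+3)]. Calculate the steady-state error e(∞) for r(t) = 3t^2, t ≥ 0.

System type = 2 (two poles at s=0).
K_a = lim_{s→0} s^2·G(s) = 500·13·18 / (3) = 39000.
r(t) = 3t^2 gives R(s) = 6/s^3.
e_ss = 6/K_a = 6/39000 = 1/6500.

1/6500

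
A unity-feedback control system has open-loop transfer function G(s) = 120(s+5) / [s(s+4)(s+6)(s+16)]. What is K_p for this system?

K_p = lim_{s→0} G(s); with 1 pole at the origin the limit diverges, so K_p = ∞.

infinity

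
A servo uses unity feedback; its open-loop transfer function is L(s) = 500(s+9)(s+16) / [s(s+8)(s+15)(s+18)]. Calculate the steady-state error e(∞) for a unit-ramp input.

The open loop has one pole at the origin → type 1 system.
K_v = lim_{s→0} s·L(s) = 500·9·16 / (8·15·18) = 100/3.
e_ss = 1/K_v = 1/(100/3) = 0.03.

0.03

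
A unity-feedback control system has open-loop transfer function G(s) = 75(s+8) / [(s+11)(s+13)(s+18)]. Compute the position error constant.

System type = 0 (no poles at s=0).
K_p = lim_{s→0} G(s) = 75·8 / (11·13·18) = 100/429.

100/429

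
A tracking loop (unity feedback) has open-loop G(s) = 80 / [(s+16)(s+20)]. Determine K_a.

The open loop has no poles at the origin → type 0 system.
K_a = lim_{s→0} s^2·G(s) = 0 (the extra factor of s kills the finite limit).

0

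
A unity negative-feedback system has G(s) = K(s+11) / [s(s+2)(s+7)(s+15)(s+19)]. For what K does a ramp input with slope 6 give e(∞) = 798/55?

150

System type = 1 (one pole at s=0).
K_v = lim_{s→0} s·G(s) = K·11 / (2·7·15·19) = (11/3990)·K.
e_ss = 6/K_v = 798/55 ⇒ K_v = 55/133 ⇒ K = (55/133)/(11/3990) = 150.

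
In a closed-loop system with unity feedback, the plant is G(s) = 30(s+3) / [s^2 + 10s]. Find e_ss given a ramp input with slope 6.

Lowest-order denominator term is 10s, so the open loop has 1 pole at the origin → type 1 system.
K_v = lim_{s→0} s·G(s) = 30·3 / 10 = 9.
e_ss = 6/K_v = 6/9 = 2/3.

2/3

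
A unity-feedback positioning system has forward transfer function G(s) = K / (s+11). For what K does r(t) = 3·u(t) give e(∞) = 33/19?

8

System type = 0 (no poles at s=0).
K_p = lim_{s→0} G(s) = K / (11) = (1/11)·K.
e_ss = 3/(1 + K_p) = 33/19 ⇒ 1 + (1/11)·K = 19/11 ⇒ K = 8.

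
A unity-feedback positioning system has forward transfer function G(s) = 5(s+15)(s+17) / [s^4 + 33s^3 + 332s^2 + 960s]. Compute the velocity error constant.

85/64

Lowest-order denominator term is 960s, so the open loop has 1 pole at the origin → type 1 system.
K_v = lim_{s→0} s·G(s) = 5·15·17 / 960 = 85/64.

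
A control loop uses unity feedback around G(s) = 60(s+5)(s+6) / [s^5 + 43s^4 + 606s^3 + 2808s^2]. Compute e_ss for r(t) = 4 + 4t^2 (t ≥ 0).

12.48

The denominator has no term below 2808s^2 — 2 poles at s=0, type 2. By superposition:
  • 4: tracked with zero error.
  • 4t^2: e_ss = 8/K_a with K_a=25/39 → 12.48.
Total e_ss = 12.48.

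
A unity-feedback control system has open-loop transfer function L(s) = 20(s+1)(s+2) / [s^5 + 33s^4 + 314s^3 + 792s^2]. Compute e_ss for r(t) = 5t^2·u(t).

198

Lowest-order denominator term is 792s^2, so the open loop has 2 poles at the origin → type 2 system.
K_a = lim_{s→0} s^2·L(s) = 20·1·2 / 792 = 5/99.
r(t) = 5t^2 gives R(s) = 10/s^3.
e_ss = 10/K_a = 10/(5/99) = 198.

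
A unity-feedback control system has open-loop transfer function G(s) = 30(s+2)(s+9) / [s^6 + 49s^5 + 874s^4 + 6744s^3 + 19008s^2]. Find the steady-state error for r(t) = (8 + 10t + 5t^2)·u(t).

Factoring s^2 from the denominator leaves a polynomial with constant term 19008, so the system is type 2. Treating each term separately:
  • 8: tracked with zero error.
  • 10t: tracked with zero error.
  • 5t^2: e_ss = 10/K_a with K_a=5/176 → 352.
Total e_ss = 352.

352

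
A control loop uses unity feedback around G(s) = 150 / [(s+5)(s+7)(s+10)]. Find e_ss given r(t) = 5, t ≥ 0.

G(s) has no factors of s in the denominator, so the system is type 0.
K_p = lim_{s→0} G(s) = 150 / (5·7·10) = 3/7.
e_ss = 5/(1 + K_p) = 5/(10/7) = 3.5.

3.5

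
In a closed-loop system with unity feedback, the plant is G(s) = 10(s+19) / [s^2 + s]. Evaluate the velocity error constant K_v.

Lowest-order denominator term is s, so the open loop has 1 pole at the origin → type 1 system.
K_v = lim_{s→0} s·G(s) = 10·19 / 1 = 190.

190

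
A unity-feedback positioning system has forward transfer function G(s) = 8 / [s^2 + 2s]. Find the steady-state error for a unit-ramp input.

0.25

Factoring s from the denominator leaves a polynomial with constant term 2, so the system is type 1.
K_v = lim_{s→0} s·G(s) = 8 / 2 = 4.
e_ss = 1/K_v = 1/4 = 0.25.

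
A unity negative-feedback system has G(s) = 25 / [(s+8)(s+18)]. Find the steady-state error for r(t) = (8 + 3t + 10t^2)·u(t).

No free integrators in G(s): this is a type 0 system. Treating each term separately:
  • 8: e_ss = 8/(1+K_p) with K_p=25/144 → 1152/169.
  • 3t: a type-0 system cannot track it, e_ss → ∞.
  • 10t^2: a type-0 system cannot track it, e_ss → ∞.
The unbounded component dominates.

infinity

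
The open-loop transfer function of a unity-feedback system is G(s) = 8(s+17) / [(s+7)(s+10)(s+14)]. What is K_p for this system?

34/245

System type = 0 (no poles at s=0).
K_p = lim_{s→0} G(s) = 8·17 / (7·10·14) = 34/245.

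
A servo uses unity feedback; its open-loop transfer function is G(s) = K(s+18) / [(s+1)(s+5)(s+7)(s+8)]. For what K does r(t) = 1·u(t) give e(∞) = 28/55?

15

G(s) has no factors of s in the denominator, so the system is type 0.
K_p = lim_{s→0} G(s) = K·18 / (1·5·7·8) = (9/140)·K.
e_ss = 1/(1 + K_p) = 28/55 ⇒ 1 + (9/140)·K = 55/28 ⇒ K = 15.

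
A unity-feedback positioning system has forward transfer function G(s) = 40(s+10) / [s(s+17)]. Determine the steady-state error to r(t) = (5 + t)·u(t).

0.0425

One free integrator in G(s): this is a type 1 system. Taking each input component in turn:
  • 5: tracked with zero error.
  • t: e_ss = 1/K_v with K_v=400/17 → 0.0425.
Total e_ss = 0.0425.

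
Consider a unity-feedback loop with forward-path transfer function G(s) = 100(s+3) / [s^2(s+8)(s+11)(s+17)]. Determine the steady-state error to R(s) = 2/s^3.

748/75

The open loop has two poles at the origin → type 2 system.
K_a = lim_{s→0} s^2·G(s) = 100·3 / (8·11·17) = 75/374.
r(t) = t^2 gives R(s) = 2/s^3.
e_ss = 2/K_a = 2/(75/374) = 748/75.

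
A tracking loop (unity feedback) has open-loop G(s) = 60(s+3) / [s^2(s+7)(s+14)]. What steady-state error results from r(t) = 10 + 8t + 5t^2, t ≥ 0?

49/9

The open loop has two poles at the origin → type 2 system. Treating each term separately:
  • 10: tracked with zero error.
  • 8t: tracked with zero error.
  • 5t^2: e_ss = 10/K_a with K_a=90/49 → 49/9.
Total e_ss = 49/9.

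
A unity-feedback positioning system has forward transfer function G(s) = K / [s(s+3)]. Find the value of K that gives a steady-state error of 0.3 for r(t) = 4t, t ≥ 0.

40

The open loop has one pole at the origin → type 1 system.
K_v = lim_{s→0} s·G(s) = K / (3) = (1/3)·K.
e_ss = 4/K_v = 0.3 ⇒ K_v = 40/3 ⇒ K = (40/3)/(1/3) = 40.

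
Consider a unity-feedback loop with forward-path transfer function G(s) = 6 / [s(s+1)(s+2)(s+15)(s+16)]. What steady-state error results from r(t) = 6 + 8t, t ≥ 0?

The open loop has one pole at the origin → type 1 system. By superposition:
  • 6: tracked with zero error.
  • 8t: e_ss = 8/K_v with K_v=0.0125 → 640.
Total e_ss = 640.

640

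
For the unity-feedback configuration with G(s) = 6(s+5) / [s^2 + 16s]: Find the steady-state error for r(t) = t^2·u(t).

The denominator has no term below 16s — 1 pole at s=0, type 1.
For a type-1 system K_a = 0, so e_ss to a parabolic input is unbounded.

infinity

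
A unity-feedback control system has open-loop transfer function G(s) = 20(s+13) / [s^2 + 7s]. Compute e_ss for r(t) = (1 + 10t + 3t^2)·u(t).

infinity

Factoring s from the denominator leaves a polynomial with constant term 7, so the system is type 1. Taking each input component in turn:
  • 1: tracked with zero error.
  • 10t: e_ss = 10/K_v with K_v=260/7 → 7/26.
  • 3t^2: a type-1 system cannot track it, e_ss → ∞.
The unbounded component dominates.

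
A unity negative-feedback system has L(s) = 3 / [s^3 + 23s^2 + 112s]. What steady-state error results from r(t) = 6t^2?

infinity

Lowest-order denominator term is 112s, so the open loop has 1 pole at the origin → type 1 system.
For a type-1 system K_a = 0, so e_ss to a parabolic input is unbounded.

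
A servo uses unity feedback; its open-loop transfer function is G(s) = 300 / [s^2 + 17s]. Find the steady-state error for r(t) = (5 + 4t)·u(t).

17/75

Lowest-order denominator term is 17s, so the open loop has 1 pole at the origin → type 1 system. Treating each term separately:
  • 5: tracked with zero error.
  • 4t: e_ss = 4/K_v with K_v=300/17 → 17/75.
Total e_ss = 17/75.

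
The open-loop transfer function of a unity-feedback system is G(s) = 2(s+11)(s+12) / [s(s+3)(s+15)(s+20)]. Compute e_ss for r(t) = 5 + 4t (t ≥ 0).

G(s) has one factor of s in the denominator, so the system is type 1. Treating each term separately:
  • 5: tracked with zero error.
  • 4t: e_ss = 4/K_v with K_v=22/75 → 150/11.
Total e_ss = 150/11.

150/11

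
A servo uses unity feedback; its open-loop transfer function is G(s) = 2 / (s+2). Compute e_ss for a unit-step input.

0.5

System type = 0 (no poles at s=0).
K_p = lim_{s→0} G(s) = 2 / (2) = 1.
e_ss = 1/(1 + K_p) = 1/2 = 0.5.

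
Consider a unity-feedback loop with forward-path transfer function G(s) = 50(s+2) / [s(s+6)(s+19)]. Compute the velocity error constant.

50/57

The open loop has one pole at the origin → type 1 system.
K_v = lim_{s→0} s·G(s) = 50·2 / (6·19) = 50/57.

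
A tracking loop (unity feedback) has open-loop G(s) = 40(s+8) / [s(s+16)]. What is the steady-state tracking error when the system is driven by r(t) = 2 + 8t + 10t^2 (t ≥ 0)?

The open loop has one pole at the origin → type 1 system. By superposition:
  • 2: tracked with zero error.
  • 8t: e_ss = 8/K_v with K_v=20 → 0.4.
  • 10t^2: a type-1 system cannot track it, e_ss → ∞.
The unbounded component dominates.

infinity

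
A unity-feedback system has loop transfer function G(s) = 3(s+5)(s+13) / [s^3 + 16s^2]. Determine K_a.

Lowest-order denominator term is 16s^2, so the open loop has 2 poles at the origin → type 2 system.
K_a = lim_{s→0} s^2·G(s) = 3·5·13 / 16 = 12.1875.

12.1875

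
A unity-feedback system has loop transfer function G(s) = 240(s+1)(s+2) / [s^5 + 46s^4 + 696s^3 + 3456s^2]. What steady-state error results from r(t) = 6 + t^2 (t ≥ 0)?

Factoring s^2 from the denominator leaves a polynomial with constant term 3456, so the system is type 2. Treating each term separately:
  • 6: tracked with zero error.
  • t^2: e_ss = 2/K_a with K_a=5/36 → 14.4.
Total e_ss = 14.4.

14.4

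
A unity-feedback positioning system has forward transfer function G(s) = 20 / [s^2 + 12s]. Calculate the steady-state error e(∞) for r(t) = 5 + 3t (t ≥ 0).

1.8

Factoring s from the denominator leaves a polynomial with constant term 12, so the system is type 1. Treating each term separately:
  • 5: tracked with zero error.
  • 3t: e_ss = 3/K_v with K_v=5/3 → 1.8.
Total e_ss = 1.8.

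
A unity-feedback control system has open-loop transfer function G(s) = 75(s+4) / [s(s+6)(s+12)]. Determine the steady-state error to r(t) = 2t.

G(s) has one factor of s in the denominator, so the system is type 1.
K_v = lim_{s→0} s·G(s) = 75·4 / (6·12) = 25/6.
e_ss = 2/K_v = 2/(25/6) = 0.48.

0.48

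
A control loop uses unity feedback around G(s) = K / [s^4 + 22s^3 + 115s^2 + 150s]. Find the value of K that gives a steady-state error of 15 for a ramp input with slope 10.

Factoring s from the denominator leaves a polynomial with constant term 150, so the system is type 1.
K_v = lim_{s→0} s·G(s) = K / 150 = (1/150)·K.
e_ss = 10/K_v = 15 ⇒ K_v = 2/3 ⇒ K = (2/3)/(1/150) = 100.

100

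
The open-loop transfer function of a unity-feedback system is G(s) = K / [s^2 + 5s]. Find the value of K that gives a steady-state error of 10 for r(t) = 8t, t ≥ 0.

4

Factoring s from the denominator leaves a polynomial with constant term 5, so the system is type 1.
K_v = lim_{s→0} s·G(s) = K / 5 = 0.2·K.
e_ss = 8/K_v = 10 ⇒ K_v = 0.8 ⇒ K = 0.8/0.2 = 4.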